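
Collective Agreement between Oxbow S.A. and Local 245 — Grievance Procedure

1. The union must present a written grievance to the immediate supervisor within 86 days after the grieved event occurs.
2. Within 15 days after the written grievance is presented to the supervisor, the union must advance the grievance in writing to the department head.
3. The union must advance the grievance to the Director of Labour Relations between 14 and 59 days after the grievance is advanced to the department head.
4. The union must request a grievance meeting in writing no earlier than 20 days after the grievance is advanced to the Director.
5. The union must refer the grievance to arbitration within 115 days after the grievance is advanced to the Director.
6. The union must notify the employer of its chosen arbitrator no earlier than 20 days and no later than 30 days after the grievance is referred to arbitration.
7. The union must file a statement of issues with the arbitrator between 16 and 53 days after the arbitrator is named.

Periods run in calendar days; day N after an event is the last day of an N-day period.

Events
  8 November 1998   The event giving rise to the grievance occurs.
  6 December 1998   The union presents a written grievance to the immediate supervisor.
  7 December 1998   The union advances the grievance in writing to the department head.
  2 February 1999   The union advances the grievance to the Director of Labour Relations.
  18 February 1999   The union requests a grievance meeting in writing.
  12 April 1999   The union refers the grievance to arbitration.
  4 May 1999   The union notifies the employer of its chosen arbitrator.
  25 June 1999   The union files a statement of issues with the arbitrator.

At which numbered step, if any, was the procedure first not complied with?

Step 4

(1) due by 8 November 1998 + 86 days = 2 February 1999; 6 December 1998 is within that limit.
(2) due by 6 December 1998 + 15 days = 21 December 1998; done 7 December 1998 — timely.
(3) the permitted window runs from 7 December 1998 + 14 = 21 December 1998 to 7 December 1998 + 59 = 4 February 1999; done 2 February 1999 — within the window.
(4) permitted from 2 February 1999 + 20 days = 22 February 1999 onward; acted on 18 February 1999, 4 days prematurely.
No need to go further; step 4 was not satisfied.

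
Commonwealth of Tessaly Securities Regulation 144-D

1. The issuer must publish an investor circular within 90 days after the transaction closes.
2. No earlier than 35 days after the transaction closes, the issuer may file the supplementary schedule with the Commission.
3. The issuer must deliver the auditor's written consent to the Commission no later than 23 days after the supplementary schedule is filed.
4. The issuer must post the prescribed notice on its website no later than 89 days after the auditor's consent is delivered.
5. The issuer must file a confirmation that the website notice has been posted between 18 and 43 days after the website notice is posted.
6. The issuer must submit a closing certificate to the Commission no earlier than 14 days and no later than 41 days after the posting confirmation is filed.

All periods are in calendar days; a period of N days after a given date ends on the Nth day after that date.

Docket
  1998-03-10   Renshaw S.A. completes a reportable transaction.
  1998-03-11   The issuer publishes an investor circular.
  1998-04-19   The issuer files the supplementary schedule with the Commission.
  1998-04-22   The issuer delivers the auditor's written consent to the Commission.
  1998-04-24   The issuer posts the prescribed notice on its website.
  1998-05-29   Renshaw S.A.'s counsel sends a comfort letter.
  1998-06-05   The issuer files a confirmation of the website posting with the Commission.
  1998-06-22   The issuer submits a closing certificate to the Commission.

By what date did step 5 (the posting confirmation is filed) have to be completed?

Step 5 runs from 1998-04-24, when the website notice is posted. The window is 18–43 days after 1998-04-24; it closes on 1998-06-06.

1998-06-06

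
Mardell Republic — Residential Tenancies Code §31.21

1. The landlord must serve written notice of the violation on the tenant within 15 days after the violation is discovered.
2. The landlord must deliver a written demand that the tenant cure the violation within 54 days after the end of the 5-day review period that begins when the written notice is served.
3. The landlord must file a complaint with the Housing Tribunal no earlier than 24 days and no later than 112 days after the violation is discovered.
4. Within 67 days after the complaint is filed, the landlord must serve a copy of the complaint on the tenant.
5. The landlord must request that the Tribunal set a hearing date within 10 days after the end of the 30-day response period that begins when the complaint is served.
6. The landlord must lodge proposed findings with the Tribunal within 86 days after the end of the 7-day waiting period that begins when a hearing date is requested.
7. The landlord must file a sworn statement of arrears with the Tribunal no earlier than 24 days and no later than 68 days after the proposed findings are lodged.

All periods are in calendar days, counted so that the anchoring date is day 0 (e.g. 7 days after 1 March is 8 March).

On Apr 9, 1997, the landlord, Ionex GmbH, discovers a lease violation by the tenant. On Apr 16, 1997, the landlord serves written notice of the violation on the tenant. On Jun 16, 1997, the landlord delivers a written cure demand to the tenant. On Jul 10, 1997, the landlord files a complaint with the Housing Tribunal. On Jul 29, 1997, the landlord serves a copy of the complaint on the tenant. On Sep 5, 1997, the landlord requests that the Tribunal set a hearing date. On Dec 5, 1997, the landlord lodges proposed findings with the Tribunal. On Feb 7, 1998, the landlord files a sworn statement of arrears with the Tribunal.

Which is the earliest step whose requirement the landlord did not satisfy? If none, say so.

Step 2

(1) due by Apr 9, 1997 + 15 days = Apr 24, 1997; Apr 16, 1997 is within that limit.
(2) due by Apr 21, 1997 + 54 days = Jun 14, 1997; Jun 16, 1997 misses that deadline by 2 days.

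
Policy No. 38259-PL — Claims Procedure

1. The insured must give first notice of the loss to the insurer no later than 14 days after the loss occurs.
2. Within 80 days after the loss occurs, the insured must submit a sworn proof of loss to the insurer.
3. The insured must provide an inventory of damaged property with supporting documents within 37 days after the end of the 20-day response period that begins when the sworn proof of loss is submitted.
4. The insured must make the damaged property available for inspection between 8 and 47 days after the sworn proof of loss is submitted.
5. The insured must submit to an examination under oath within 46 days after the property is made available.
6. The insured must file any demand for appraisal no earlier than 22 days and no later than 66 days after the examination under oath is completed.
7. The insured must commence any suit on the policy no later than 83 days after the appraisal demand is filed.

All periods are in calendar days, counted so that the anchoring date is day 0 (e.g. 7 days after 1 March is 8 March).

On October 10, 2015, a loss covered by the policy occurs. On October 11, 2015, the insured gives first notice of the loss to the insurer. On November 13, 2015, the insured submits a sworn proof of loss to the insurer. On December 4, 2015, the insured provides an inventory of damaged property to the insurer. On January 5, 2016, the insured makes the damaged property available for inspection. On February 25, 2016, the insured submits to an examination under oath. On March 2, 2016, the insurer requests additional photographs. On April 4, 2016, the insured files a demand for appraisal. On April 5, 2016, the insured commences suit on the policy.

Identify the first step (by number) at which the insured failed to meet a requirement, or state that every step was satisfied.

Step 1: 14 days after October 10, 2015 (when the loss occurs) is October 24, 2015; completed October 11, 2015, before the deadline.
Step 2: 80 days after October 10, 2015 (when the loss occurs) is December 29, 2015; completed November 13, 2015, before the deadline.
Step 3: 37 days after December 3, 2015 (end of the 20-day response period, which began when the sworn proof of loss is submitted on November 13, 2015) is January 9, 2016; December 4, 2015 is within that limit.
Step 4: the window is 8–47 days after November 13, 2015 (when the sworn proof of loss is submitted), so November 21, 2015 through December 30, 2015; done January 5, 2016 — 6 days after the window closed.
No need to go further; step 4 was not satisfied.

Step 4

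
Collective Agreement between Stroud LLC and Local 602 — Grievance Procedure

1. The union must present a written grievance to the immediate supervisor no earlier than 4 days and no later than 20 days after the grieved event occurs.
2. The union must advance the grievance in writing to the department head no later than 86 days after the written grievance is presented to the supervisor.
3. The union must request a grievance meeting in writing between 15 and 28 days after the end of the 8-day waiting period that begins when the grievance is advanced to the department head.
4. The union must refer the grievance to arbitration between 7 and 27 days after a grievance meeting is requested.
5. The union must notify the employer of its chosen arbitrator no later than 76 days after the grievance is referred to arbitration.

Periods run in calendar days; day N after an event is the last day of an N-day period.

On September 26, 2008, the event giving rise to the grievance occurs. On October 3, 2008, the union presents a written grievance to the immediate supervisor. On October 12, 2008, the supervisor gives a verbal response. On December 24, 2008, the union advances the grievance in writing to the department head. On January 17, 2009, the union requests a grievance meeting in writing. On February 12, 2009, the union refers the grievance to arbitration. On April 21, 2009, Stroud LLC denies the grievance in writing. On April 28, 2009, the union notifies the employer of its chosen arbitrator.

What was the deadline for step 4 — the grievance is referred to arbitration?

Step 4 runs from January 17, 2009, when a grievance meeting is requested. The window is 7–27 days after January 17, 2009; it closes on February 13, 2009.

February 13, 2009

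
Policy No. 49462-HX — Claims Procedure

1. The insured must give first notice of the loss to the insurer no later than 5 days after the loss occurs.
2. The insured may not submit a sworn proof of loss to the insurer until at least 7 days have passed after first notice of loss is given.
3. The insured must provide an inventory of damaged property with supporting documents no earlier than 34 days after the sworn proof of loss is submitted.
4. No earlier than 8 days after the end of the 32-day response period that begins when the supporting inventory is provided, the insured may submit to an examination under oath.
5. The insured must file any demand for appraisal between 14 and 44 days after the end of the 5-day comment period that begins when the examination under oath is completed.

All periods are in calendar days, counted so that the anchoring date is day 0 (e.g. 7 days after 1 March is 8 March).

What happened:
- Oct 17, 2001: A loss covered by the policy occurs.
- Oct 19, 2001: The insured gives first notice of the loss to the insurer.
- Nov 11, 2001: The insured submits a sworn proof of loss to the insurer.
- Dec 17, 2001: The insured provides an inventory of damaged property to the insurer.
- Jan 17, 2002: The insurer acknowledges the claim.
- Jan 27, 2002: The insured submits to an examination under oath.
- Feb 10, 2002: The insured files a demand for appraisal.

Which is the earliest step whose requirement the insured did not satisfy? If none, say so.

Step 1 — counting 5 days from Oct 17, 2001 (when the loss occurs) gives a deadline of Oct 22, 2001; completed Oct 19, 2001, before the deadline.
Step 2 — must wait 7 days from Oct 19, 2001 (when first notice of loss is given), so not before Oct 26, 2001; Nov 11, 2001 is on or after that date.
Step 3 — must wait 34 days from Nov 11, 2001 (when the sworn proof of loss is submitted), so not before Dec 15, 2001; done Dec 17, 2001 — permitted.
Step 4 — must wait 8 days from Jan 18, 2002 (end of the 32-day response period, which began when the supporting inventory is provided on Dec 17, 2001), so not before Jan 26, 2002; done Jan 27, 2002 — permitted.
Step 5 — 14 and 44 days from Feb 1, 2002 (end of the 5-day comment period, which began when the examination under oath is completed on Jan 27, 2002) are Feb 15, 2002 and Mar 17, 2002 respectively; Feb 10, 2002 is 5 days too early.
No need to go further; step 5 was not satisfied.

Step 5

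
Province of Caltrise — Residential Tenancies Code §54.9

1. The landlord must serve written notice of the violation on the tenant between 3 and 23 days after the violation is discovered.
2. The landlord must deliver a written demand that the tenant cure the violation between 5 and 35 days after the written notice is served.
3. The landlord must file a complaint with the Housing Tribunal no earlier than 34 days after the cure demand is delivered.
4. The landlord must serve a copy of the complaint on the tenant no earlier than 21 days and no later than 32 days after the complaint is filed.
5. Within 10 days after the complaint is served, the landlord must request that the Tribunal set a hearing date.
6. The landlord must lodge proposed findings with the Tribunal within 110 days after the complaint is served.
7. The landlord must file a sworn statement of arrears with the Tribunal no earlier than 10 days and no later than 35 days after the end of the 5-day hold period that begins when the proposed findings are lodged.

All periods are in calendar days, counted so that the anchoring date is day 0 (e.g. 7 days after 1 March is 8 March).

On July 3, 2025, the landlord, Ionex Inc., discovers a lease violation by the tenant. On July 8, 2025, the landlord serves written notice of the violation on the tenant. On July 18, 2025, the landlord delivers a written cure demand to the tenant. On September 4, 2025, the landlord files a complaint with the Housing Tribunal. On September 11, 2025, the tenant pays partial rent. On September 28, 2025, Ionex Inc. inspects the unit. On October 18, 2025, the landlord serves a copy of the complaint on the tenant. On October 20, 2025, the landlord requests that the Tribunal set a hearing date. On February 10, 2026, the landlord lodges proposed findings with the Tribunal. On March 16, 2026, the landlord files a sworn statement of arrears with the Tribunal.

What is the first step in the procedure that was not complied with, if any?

Step 1: the window is 3–23 days after July 3, 2025 (when the violation is discovered), so July 6, 2025 through July 26, 2025; done July 8, 2025 — within the window.
Step 2: the window is 5–35 days after July 8, 2025 (when the written notice is served), so July 13, 2025 through August 12, 2025; done July 18, 2025 — within the window.
Step 3: the earliest permitted date is 34 days after July 18, 2025 (when the cure demand is delivered), i.e. August 21, 2025; done September 4, 2025 — permitted.
Step 4: the window is 21–32 days after September 4, 2025 (when the complaint is filed), so September 25, 2025 through October 6, 2025; October 18, 2025 is 12 days past the end of the window.
The analysis stops there.

Step 4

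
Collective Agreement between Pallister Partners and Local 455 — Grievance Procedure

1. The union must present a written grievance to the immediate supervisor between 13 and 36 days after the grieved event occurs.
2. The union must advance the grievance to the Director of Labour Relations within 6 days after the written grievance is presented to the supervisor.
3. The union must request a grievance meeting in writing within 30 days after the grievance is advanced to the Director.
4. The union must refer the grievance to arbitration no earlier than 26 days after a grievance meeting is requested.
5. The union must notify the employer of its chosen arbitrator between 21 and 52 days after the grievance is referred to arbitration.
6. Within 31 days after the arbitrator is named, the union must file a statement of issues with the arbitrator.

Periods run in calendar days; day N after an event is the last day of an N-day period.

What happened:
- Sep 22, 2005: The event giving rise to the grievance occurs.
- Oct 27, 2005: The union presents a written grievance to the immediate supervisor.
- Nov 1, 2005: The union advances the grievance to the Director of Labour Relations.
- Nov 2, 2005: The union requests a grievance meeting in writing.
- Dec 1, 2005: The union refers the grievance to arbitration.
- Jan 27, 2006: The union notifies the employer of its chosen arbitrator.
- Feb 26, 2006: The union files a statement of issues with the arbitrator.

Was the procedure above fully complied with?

Step 1 — 13 and 36 days from Sep 22, 2005 (when the grieved event occurs) are Oct 5, 2005 and Oct 28, 2005 respectively; Oct 27, 2005 falls inside that range.
Step 2 — counting 6 days from Oct 27, 2005 (when the written grievance is presented to the supervisor) gives a deadline of Nov 2, 2005; done Nov 1, 2005 — timely.
Step 3 — counting 30 days from Nov 1, 2005 (when the grievance is advanced to the Director) gives a deadline of Dec 1, 2005; completed Nov 2, 2005, before the deadline.
Step 4 — must wait 26 days from Nov 2, 2005 (when a grievance meeting is requested), so not before Nov 28, 2005; Dec 1, 2005 is on or after that date.
Step 5 — 21 and 52 days from Dec 1, 2005 (when the grievance is referred to arbitration) are Dec 22, 2005 and Jan 22, 2006 respectively; done Jan 27, 2006 — 5 days after the window closed.

No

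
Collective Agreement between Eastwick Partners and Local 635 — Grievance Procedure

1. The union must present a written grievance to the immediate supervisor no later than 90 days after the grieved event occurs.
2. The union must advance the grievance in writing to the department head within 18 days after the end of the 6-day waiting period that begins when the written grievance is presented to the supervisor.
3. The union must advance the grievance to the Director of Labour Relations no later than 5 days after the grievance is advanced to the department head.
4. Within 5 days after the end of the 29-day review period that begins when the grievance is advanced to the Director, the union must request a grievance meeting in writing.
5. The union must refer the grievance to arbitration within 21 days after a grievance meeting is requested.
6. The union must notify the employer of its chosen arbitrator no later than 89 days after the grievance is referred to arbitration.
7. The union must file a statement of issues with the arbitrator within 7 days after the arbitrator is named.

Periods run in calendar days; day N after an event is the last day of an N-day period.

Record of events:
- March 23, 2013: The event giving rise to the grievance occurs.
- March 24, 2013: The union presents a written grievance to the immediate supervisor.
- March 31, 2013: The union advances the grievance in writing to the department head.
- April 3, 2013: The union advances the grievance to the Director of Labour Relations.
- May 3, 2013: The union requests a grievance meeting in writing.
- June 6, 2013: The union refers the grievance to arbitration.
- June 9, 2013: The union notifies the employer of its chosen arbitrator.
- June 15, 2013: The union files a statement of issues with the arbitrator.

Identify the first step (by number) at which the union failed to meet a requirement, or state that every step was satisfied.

Step 5

Step 1: 90 days after March 23, 2013 (when the grieved event occurs) is June 21, 2013; completed March 24, 2013, before the deadline.
Step 2: 18 days after March 30, 2013 (end of the 6-day waiting period, which began when the written grievance is presented to the supervisor on March 24, 2013) is April 17, 2013; completed March 31, 2013, before the deadline.
Step 3: 5 days after March 31, 2013 (when the grievance is advanced to the department head) is April 5, 2013; completed April 3, 2013, before the deadline.
Step 4: 5 days after May 2, 2013 (end of the 29-day review period, which began when the grievance is advanced to the Director on April 3, 2013) is May 7, 2013; completed May 3, 2013, before the deadline.
Step 5: 21 days after May 3, 2013 (when a grievance meeting is requested) is May 24, 2013; not done until June 6, 2013, 13 days after the deadline.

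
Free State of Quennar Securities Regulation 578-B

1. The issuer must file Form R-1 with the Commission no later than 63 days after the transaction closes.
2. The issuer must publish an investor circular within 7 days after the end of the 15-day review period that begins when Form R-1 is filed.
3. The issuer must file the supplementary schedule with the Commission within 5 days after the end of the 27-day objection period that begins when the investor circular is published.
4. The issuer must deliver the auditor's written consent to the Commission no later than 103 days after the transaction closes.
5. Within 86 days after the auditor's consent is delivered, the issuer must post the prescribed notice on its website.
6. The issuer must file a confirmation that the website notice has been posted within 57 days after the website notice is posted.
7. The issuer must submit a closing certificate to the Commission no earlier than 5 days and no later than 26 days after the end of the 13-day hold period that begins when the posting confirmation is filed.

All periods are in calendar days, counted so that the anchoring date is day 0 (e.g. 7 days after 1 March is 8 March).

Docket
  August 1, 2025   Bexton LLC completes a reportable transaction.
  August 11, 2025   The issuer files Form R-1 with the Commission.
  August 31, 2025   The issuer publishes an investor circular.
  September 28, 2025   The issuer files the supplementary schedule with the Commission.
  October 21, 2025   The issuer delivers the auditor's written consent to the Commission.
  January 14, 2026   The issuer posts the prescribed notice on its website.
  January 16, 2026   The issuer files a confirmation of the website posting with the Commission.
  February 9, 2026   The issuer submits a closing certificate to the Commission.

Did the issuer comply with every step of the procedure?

Yes

Step 1: 63 days after August 1, 2025 (when the transaction closes) is October 3, 2025; done August 11, 2025 — timely.
Step 2: 7 days after August 26, 2025 (end of the 15-day review period, which began when Form R-1 is filed on August 11, 2025) is September 2, 2025; August 31, 2025 is within that limit.
Step 3: 5 days after September 27, 2025 (end of the 27-day objection period, which began when the investor circular is published on August 31, 2025) is October 2, 2025; done September 28, 2025 — timely.
Step 4: 103 days after August 1, 2025 (when the transaction closes) is November 12, 2025; October 21, 2025 is within that limit.
Step 5: 86 days after October 21, 2025 (when the auditor's consent is delivered) is January 15, 2026; completed January 14, 2026, before the deadline.
Step 6: 57 days after January 14, 2026 (when the website notice is posted) is March 12, 2026; January 16, 2026 is within that limit.
Step 7: the window is 5–26 days after January 29, 2026 (end of the 13-day hold period, which began when the posting confirmation is filed on January 16, 2026), so February 3, 2026 through February 24, 2026; done February 9, 2026, which is between those dates.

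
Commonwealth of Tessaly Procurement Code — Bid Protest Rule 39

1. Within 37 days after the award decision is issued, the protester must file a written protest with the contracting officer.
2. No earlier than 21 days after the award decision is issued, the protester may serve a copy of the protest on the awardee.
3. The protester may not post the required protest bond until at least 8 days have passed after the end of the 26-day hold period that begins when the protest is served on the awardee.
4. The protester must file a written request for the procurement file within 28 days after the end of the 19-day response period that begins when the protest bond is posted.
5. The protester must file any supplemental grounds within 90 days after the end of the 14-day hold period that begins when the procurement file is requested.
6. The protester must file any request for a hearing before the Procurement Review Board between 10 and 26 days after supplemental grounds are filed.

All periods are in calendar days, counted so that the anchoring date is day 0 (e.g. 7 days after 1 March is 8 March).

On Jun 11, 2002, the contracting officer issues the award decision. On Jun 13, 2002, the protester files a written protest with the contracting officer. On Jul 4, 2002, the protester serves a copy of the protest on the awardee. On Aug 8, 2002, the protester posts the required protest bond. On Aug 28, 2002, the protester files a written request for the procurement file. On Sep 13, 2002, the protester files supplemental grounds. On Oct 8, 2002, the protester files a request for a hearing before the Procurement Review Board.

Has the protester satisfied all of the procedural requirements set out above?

Yes

Step 1: 37 days after Jun 11, 2002 (when the award decision is issued) is Jul 18, 2002; done Jun 13, 2002 — timely.
Step 2: the earliest permitted date is 21 days after Jun 11, 2002 (when the award decision is issued), i.e. Jul 2, 2002; done Jul 4, 2002, after the minimum wait.
Step 3: the earliest permitted date is 8 days after Jul 30, 2002 (end of the 26-day hold period, which began when the protest is served on the awardee on Jul 4, 2002), i.e. Aug 7, 2002; done Aug 8, 2002 — permitted.
Step 4: 28 days after Aug 27, 2002 (end of the 19-day response period, which began when the protest bond is posted on Aug 8, 2002) is Sep 24, 2002; Aug 28, 2002 is within that limit.
Step 5: 90 days after Sep 11, 2002 (end of the 14-day hold period, which began when the procurement file is requested on Aug 28, 2002) is Dec 10, 2002; Sep 13, 2002 is within that limit.
Step 6: the window is 10–26 days after Sep 13, 2002 (when supplemental grounds are filed), so Sep 23, 2002 through Oct 9, 2002; done Oct 8, 2002, which is between those dates.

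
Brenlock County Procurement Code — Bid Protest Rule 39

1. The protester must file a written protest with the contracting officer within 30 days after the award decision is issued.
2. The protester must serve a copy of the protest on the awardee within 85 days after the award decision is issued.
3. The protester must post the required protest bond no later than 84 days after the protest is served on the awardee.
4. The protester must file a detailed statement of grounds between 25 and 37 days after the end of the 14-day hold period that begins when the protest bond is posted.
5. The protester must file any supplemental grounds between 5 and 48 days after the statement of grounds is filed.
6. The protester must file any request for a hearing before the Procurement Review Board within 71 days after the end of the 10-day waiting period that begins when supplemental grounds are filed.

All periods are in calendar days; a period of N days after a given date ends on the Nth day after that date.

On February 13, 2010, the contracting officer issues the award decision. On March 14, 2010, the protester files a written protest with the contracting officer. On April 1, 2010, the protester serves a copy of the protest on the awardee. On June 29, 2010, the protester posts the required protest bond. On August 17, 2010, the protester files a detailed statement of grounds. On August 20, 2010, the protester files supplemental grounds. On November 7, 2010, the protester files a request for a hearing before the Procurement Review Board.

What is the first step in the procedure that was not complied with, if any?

Step 3

(1) due by February 13, 2010 + 30 days = March 15, 2010; done March 14, 2010 — timely.
(2) due by February 13, 2010 + 85 days = May 9, 2010; April 1, 2010 is within that limit.
(3) due by April 1, 2010 + 84 days = June 24, 2010; June 29, 2010 misses that deadline by 5 days.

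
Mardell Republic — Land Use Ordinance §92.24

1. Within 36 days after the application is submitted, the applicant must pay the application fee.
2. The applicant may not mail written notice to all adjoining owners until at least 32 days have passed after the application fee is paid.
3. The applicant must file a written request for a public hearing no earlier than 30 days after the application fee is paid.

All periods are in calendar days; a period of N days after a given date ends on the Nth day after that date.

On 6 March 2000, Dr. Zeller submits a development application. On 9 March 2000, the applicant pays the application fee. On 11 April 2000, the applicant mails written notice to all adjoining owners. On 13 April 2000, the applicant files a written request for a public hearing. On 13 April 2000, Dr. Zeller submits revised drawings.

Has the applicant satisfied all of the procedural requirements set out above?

Yes

Step 1 — counting 36 days from 6 March 2000 (when the application is submitted) gives a deadline of 11 April 2000; completed 9 March 2000, before the deadline.
Step 2 — must wait 32 days from 9 March 2000 (when the application fee is paid), so not before 10 April 2000; 11 April 2000 is on or after that date.
Step 3 — must wait 30 days from 9 March 2000 (when the application fee is paid), so not before 8 April 2000; done 13 April 2000 — permitted.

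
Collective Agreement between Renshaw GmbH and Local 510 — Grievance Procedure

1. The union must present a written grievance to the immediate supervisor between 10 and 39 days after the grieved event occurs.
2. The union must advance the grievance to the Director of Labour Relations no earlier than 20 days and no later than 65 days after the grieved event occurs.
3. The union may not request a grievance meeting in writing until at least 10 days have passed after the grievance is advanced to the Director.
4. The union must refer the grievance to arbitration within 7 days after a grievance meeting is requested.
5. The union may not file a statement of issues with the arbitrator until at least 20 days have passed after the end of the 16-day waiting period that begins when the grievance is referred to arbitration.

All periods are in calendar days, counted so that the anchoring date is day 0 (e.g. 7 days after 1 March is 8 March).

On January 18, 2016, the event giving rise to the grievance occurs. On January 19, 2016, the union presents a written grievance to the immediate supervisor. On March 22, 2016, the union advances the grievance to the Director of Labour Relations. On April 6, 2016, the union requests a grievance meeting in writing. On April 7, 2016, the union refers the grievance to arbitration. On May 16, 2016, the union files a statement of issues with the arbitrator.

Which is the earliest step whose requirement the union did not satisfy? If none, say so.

Step 1

Step 1: the window is 10–39 days after January 18, 2016 (when the grieved event occurs), so January 28, 2016 through February 26, 2016; January 19, 2016 is 9 days too early.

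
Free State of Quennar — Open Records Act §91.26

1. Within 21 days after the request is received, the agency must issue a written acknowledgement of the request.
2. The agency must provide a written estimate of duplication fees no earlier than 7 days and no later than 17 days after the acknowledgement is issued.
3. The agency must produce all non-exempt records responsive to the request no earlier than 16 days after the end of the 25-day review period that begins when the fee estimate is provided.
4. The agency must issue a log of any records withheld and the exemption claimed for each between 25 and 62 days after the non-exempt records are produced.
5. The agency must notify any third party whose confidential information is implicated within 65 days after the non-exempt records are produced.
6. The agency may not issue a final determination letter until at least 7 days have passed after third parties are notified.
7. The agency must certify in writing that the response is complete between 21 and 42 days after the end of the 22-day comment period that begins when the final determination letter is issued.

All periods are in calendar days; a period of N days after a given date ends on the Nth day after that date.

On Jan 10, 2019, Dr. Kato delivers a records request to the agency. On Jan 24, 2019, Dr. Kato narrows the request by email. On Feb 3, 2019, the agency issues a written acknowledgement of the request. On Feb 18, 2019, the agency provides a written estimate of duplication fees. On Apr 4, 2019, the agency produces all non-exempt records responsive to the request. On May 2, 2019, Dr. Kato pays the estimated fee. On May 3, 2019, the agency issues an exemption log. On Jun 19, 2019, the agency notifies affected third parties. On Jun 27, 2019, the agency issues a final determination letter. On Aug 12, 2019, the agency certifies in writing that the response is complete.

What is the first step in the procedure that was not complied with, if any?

Step 1 — counting 21 days from Jan 10, 2019 (when the request is received) gives a deadline of Jan 31, 2019; Feb 3, 2019 misses that deadline by 3 days.
Later steps need not be reached.

Step 1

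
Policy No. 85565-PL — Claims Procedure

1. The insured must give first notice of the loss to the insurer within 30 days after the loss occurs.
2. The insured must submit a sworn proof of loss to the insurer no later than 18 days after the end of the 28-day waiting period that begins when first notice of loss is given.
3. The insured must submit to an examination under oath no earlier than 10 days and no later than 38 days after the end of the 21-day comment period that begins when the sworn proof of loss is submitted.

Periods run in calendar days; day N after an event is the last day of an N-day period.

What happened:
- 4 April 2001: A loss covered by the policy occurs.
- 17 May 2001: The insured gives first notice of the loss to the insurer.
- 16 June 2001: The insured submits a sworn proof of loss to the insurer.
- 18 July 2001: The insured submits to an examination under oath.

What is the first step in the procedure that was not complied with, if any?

(1) due by 4 April 2001 + 30 days = 4 May 2001; 17 May 2001 misses that deadline by 13 days.

Step 1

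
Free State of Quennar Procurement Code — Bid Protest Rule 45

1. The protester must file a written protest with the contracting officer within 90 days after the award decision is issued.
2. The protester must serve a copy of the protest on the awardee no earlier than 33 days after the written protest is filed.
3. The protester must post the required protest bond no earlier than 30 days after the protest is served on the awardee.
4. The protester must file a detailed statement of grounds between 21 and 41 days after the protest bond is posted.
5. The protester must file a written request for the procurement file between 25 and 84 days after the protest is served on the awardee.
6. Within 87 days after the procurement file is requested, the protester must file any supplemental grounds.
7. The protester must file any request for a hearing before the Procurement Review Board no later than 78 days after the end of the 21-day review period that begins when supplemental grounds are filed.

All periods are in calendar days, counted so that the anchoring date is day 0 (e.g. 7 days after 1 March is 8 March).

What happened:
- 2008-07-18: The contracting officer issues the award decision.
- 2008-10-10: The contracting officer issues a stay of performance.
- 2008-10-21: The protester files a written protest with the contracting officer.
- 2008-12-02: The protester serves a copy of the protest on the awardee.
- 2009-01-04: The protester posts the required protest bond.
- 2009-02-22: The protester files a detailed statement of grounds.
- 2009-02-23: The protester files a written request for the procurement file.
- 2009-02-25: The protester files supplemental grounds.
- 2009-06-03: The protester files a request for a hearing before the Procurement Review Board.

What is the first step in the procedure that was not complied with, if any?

Step 1: 90 days after 2008-07-18 (when the award decision is issued) is 2008-10-16; done 2008-10-21 — 5 days late.
The procedure was therefore not followed at step 1.

Step 1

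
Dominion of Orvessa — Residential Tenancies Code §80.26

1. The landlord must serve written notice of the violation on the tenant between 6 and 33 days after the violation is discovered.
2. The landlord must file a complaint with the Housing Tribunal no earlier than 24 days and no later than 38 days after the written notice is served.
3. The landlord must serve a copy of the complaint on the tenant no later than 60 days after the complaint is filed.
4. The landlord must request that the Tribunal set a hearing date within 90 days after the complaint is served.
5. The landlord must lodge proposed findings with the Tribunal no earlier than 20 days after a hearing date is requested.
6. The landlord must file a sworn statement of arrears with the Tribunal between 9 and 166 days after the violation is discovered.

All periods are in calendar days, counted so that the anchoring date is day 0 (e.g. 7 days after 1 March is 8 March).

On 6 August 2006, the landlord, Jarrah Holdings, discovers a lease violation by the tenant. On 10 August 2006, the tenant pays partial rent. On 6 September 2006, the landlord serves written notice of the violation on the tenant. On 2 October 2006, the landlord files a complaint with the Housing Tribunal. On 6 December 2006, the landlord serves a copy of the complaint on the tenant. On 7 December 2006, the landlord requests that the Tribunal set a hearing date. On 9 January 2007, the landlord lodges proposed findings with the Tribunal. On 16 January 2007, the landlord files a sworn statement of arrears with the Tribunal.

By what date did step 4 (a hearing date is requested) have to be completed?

Step 4 runs from 6 December 2006, when the complaint is served. 90 days after 6 December 2006 is 6 March 2007.

6 March 2007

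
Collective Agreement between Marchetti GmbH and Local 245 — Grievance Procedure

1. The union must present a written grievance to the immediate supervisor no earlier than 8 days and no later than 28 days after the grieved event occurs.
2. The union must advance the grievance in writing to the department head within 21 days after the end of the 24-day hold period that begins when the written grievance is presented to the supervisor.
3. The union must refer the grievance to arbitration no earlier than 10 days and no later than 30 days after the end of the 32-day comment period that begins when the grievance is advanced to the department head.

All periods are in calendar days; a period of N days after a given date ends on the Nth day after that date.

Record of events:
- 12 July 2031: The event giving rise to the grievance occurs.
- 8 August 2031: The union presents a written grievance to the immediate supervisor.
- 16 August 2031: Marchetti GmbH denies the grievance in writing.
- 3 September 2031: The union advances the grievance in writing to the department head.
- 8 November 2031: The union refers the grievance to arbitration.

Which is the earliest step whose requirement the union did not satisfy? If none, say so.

Step 1: the window is 8–28 days after 12 July 2031 (when the grieved event occurs), so 20 July 2031 through 9 August 2031; done 8 August 2031 — within the window.
Step 2: 21 days after 1 September 2031 (end of the 24-day hold period, which began when the written grievance is presented to the supervisor on 8 August 2031) is 22 September 2031; done 3 September 2031 — timely.
Step 3: the window is 10–30 days after 5 October 2031 (end of the 32-day comment period, which began when the grievance is advanced to the department head on 3 September 2031), so 15 October 2031 through 4 November 2031; done 8 November 2031 — 4 days after the window closed.

Step 3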